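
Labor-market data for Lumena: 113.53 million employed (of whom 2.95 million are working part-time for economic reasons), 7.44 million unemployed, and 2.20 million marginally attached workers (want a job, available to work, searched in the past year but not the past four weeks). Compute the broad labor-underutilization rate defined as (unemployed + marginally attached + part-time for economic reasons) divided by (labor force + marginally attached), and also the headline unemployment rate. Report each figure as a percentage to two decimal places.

Broad underutilization rate ≈ 10.22%; headline unemployment rate ≈ 6.15%.

Labor force = 113.53 + 7.44 = 120.97 million.
Numerator = 7.44 + 2.20 + 2.95 = 12.59 million.
Denominator = 120.97 + 2.20 = 123.17 million.
Broad rate = 12.59 / 123.17 = 10.22%.
Headline unemployment rate = 7.44 / 120.97 = 6.15%.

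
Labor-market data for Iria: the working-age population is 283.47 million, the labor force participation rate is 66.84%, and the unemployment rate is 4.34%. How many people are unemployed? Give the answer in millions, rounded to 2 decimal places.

About 8.22 million are unemployed.

Labor force = 0.6684 × 283.47 = 189.47 million.
Unemployed = 0.0434 × 189.47 ≈ 8.22 million.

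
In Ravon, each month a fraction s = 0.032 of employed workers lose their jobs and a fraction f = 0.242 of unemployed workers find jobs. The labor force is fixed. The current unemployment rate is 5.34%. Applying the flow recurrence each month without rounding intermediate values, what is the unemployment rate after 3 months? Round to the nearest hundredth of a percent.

Unemployment rate after three months ≈ 9.25%.

With a fixed labor force, u_{t+1} = u_t + s·(1−u_t) − f·u_t = u_t·(1−s−f) + s.
Here 1−s−f = 0.726 and s = 0.032.
u_1 = 0.053400 × 0.726 + 0.032 = 0.070768.
u_2 = 0.070768 × 0.726 + 0.032 = 0.083378.
u_3 = 0.083378 × 0.726 + 0.032 = 0.092532.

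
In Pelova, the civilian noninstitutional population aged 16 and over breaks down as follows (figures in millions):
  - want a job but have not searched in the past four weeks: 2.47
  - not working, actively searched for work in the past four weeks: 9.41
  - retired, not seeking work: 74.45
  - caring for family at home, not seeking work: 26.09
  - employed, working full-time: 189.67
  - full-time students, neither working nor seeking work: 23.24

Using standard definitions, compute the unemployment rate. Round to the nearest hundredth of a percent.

Unemployment rate ≈ 4.73%.

Employed = 189.67 million.
Unemployed = 9.41 million.
Labor force = 189.67 + 9.41 = 199.08 million.
Unemployment rate = 9.41 / 199.08 = 4.73%.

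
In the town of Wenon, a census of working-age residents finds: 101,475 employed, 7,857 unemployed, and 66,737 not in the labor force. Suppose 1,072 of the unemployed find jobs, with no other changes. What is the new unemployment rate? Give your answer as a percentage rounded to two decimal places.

New unemployment rate ≈ 6.21%.

Initially, labor force = 101,475 + 7,857 = 109,332, so u = 7,857/109,332 = 7.19%.
After the change, unemployed falls and employed rises by 1,072; labor force unchanged → E = 102,547, U = 6,785, labor force = 109,332.
New unemployment rate = 6,785 / 109,332 = 6.21%.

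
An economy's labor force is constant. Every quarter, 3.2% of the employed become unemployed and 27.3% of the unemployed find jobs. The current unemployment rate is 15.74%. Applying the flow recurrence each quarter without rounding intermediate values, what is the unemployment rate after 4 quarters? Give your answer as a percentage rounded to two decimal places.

With a fixed labor force, u_{t+1} = u_t + s·(1−u_t) − f·u_t = u_t·(1−s−f) + s.
Here 1−s−f = 0.695 and s = 0.032.
u_1 = 0.157400 × 0.695 + 0.032 = 0.141393.
u_2 = 0.141393 × 0.695 + 0.032 = 0.130268.
u_3 = 0.130268 × 0.695 + 0.032 = 0.122536.
u_4 = 0.122536 × 0.695 + 0.032 = 0.117163.

Unemployment rate after four quarters ≈ 11.72%.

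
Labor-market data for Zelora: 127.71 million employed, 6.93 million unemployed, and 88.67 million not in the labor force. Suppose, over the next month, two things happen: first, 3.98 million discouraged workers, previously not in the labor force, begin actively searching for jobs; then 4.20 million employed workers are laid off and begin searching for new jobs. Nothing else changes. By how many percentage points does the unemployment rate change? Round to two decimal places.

The unemployment rate changes by +5.75 percentage points.

Initially, labor force = 127.71 + 6.93 = 134.64 million, so u = 6.93/134.64 = 5.15%.
After the first change, unemployed and labor force both rise by 3.98 → E = 127.71, U = 10.91, labor force = 138.62 million.
After the second change, employed falls and unemployed rises by 4.20; labor force unchanged → E = 123.51, U = 15.11, labor force = 138.62 million.
New unemployment rate = 15.11 / 138.62 = 10.90%.
Change = 10.90% − 5.15% = +5.75 percentage points.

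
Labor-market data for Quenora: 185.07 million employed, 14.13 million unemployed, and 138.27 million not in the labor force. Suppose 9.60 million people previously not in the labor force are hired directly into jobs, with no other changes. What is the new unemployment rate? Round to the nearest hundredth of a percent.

New unemployment rate ≈ 6.77%.

Initially, labor force = 185.07 + 14.13 = 199.20 million, so u = 14.13/199.20 = 7.09%.
After the change, employed and labor force both rise by 9.60; unemployed unchanged → E = 194.67, U = 14.13, labor force = 208.80 million.
New unemployment rate = 14.13 / 208.80 = 6.77%.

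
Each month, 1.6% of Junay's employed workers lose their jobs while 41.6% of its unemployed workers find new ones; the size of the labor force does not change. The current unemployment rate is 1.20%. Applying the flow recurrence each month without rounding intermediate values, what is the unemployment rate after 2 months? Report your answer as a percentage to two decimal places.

With a fixed labor force, u_{t+1} = u_t + s·(1−u_t) − f·u_t = u_t·(1−s−f) + s.
Here 1−s−f = 0.568 and s = 0.016.
u_1 = 0.012000 × 0.568 + 0.016 = 0.022816.
u_2 = 0.022816 × 0.568 + 0.016 = 0.028959.

Unemployment rate after two months ≈ 2.90%.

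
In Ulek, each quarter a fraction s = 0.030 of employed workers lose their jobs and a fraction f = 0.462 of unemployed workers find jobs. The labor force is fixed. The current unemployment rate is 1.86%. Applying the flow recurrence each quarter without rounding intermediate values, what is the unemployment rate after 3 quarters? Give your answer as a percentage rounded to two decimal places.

With a fixed labor force, u_{t+1} = u_t + s·(1−u_t) − f·u_t = u_t·(1−s−f) + s.
Here 1−s−f = 0.508 and s = 0.030.
u_1 = 0.018600 × 0.508 + 0.030 = 0.039449.
u_2 = 0.039449 × 0.508 + 0.030 = 0.050040.
u_3 = 0.050040 × 0.508 + 0.030 = 0.055420.

Unemployment rate after three quarters ≈ 5.54%.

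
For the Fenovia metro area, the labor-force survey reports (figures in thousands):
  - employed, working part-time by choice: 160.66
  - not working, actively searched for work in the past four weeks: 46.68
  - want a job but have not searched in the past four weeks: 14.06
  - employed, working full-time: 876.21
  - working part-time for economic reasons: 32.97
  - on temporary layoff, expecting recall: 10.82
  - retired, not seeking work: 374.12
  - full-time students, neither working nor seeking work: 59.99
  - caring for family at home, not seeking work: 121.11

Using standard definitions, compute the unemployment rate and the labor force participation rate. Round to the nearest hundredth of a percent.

Employed = 160.66 + 876.21 + 32.97 = 1,069.84 thousand (anyone who worked, including part-time for economic reasons, counts as employed).
Unemployed = 46.68 + 10.82 = 57.50 thousand (jobless and actively searching, or on temporary layoff).
Labor force = 1,069.84 + 57.50 = 1,127.34 thousand.
Not in labor force = 14.06 + 374.12 + 59.99 + 121.11 = 569.28 thousand (those not working and not actively searching are outside the labor force — including those who want a job but have given up searching).
Civilian working-age population = 1,127.34 + 569.28 = 1,696.62 thousand.
Unemployment rate = 57.50 / 1,127.34 = 5.10%.
Labor force participation rate = 1,127.34 / 1,696.62 = 66.45%.

Unemployment rate ≈ 5.10%; labor force participation rate ≈ 66.45%.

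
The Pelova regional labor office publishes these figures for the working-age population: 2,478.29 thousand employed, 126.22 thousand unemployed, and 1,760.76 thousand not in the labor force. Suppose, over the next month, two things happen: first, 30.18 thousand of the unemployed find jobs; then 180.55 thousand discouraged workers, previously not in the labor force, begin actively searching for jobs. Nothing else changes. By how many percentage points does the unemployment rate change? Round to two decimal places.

The unemployment rate changes by +5.08 percentage points.

Initially, labor force = 2,478.29 + 126.22 = 2,604.51 thousand, so u = 126.22/2,604.51 = 4.85%.
After the first change, unemployed falls and employed rises by 30.18; labor force unchanged → E = 2,508.47, U = 96.04, labor force = 2,604.51 thousand.
After the second change, unemployed and labor force both rise by 180.55 → E = 2,508.47, U = 276.59, labor force = 2,785.06 thousand.
New unemployment rate = 276.59 / 2,785.06 = 9.93%.
Change = 9.93% − 4.85% = +5.08 percentage points.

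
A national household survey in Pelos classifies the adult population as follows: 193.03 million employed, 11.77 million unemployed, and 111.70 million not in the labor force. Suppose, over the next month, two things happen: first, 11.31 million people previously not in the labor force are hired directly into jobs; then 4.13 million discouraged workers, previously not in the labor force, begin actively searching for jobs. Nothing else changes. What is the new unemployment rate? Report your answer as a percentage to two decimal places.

New unemployment rate ≈ 7.22%.

Initially, labor force = 193.03 + 11.77 = 204.80 million, so u = 11.77/204.80 = 5.75%.
After the first change, employed and labor force both rise by 11.31; unemployed unchanged → E = 204.34, U = 11.77, labor force = 216.11 million.
After the second change, unemployed and labor force both rise by 4.13 → E = 204.34, U = 15.90, labor force = 220.24 million.
New unemployment rate = 15.90 / 220.24 = 7.22%.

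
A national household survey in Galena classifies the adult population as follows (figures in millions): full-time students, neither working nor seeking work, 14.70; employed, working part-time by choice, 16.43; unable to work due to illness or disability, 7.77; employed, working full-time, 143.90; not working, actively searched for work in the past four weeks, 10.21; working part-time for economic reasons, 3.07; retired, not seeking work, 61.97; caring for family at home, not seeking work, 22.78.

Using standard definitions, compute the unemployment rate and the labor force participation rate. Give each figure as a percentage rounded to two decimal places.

Employed = 16.43 + 143.90 + 3.07 = 163.40 million (anyone who worked, including part-time for economic reasons, counts as employed).
Unemployed = 10.21 million.
Labor force = 163.40 + 10.21 = 173.61 million.
Not in labor force = 14.70 + 7.77 + 61.97 + 22.78 = 107.22 million (those not working and not actively searching are outside the labor force).
Civilian working-age population = 173.61 + 107.22 = 280.83 million.
Unemployment rate = 10.21 / 173.61 = 5.88%.
Labor force participation rate = 173.61 / 280.83 = 61.82%.

Unemployment rate ≈ 5.88%; labor force participation rate ≈ 61.82%.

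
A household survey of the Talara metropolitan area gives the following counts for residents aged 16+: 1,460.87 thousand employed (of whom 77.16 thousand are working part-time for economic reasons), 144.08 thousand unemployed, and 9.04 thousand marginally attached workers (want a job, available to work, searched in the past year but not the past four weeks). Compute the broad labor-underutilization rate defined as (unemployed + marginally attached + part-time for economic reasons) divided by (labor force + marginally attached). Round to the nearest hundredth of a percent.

Labor force = 1,460.87 + 144.08 = 1,604.95 thousand.
Numerator = 144.08 + 9.04 + 77.16 = 230.28 thousand.
Denominator = 1,604.95 + 9.04 = 1,613.99 thousand.
Broad rate = 230.28 / 1,613.99 = 14.27%.

Broad underutilization rate ≈ 14.27%.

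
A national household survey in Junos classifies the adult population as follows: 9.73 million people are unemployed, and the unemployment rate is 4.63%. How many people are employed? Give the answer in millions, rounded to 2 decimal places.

Labor force = U / u = 9.73 / 0.0463 ≈ 210.15 million.
Employed = labor force − unemployed = 210.15 − 9.73 = 200.42 million.

About 200.42 million are employed.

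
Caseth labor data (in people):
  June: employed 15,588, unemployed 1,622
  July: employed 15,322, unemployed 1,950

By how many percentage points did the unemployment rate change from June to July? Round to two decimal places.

The unemployment rate changed by +1.87 percentage points.

June: labor force = 15,588 + 1,622 = 17,210; u = 1,622/17,210 = 9.42%.
July: labor force = 15,322 + 1,950 = 17,272; u = 1,950/17,272 = 11.29%.
Change = 11.29% − 9.42% = +1.87 pp.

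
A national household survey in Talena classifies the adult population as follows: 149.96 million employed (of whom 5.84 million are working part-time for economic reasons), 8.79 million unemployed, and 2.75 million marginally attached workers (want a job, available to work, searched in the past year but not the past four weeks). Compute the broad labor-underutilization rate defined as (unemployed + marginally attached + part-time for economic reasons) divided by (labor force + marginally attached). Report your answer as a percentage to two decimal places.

Broad underutilization rate ≈ 10.76%.

Labor force = 149.96 + 8.79 = 158.75 million.
Numerator = 8.79 + 2.75 + 5.84 = 17.38 million.
Denominator = 158.75 + 2.75 = 161.50 million.
Broad rate = 17.38 / 161.50 = 10.76%.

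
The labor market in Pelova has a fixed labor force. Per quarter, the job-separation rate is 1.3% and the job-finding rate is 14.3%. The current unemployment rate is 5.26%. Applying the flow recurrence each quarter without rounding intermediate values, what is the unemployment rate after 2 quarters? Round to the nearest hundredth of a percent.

With a fixed labor force, u_{t+1} = u_t + s·(1−u_t) − f·u_t = u_t·(1−s−f) + s.
Here 1−s−f = 0.844 and s = 0.013.
u_1 = 0.052600 × 0.844 + 0.013 = 0.057394.
u_2 = 0.057394 × 0.844 + 0.013 = 0.061441.

Unemployment rate after two quarters ≈ 6.14%.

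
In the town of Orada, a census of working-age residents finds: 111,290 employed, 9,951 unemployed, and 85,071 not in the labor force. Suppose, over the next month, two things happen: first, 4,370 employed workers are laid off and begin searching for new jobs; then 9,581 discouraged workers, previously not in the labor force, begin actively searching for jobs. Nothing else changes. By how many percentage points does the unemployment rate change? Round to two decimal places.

Initially, labor force = 111,290 + 9,951 = 121,241, so u = 9,951/121,241 = 8.21%.
After the first change, employed falls and unemployed rises by 4,370; labor force unchanged → E = 106,920, U = 14,321, labor force = 121,241.
After the second change, unemployed and labor force both rise by 9,581 → E = 106,920, U = 23,902, labor force = 130,822.
New unemployment rate = 23,902 / 130,822 = 18.27%.
Change = 18.27% − 8.21% = +10.06 percentage points.

The unemployment rate changes by +10.06 percentage points.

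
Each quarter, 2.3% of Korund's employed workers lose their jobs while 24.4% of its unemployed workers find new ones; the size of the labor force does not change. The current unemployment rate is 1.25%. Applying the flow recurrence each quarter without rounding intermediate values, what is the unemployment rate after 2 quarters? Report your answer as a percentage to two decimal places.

With a fixed labor force, u_{t+1} = u_t + s·(1−u_t) − f·u_t = u_t·(1−s−f) + s.
Here 1−s−f = 0.733 and s = 0.023.
u_1 = 0.012500 × 0.733 + 0.023 = 0.032162.
u_2 = 0.032162 × 0.733 + 0.023 = 0.046575.

Unemployment rate after two quarters ≈ 4.66%.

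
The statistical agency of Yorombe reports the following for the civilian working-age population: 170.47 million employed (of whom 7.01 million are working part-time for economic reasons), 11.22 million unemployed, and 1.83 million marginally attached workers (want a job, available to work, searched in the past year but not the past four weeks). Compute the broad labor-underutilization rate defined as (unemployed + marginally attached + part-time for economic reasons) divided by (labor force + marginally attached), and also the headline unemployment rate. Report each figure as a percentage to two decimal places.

Labor force = 170.47 + 11.22 = 181.69 million.
Numerator = 11.22 + 1.83 + 7.01 = 20.06 million.
Denominator = 181.69 + 1.83 = 183.52 million.
Broad rate = 20.06 / 183.52 = 10.93%.
Headline unemployment rate = 11.22 / 181.69 = 6.18%.

Broad underutilization rate ≈ 10.93%; headline unemployment rate ≈ 6.18%.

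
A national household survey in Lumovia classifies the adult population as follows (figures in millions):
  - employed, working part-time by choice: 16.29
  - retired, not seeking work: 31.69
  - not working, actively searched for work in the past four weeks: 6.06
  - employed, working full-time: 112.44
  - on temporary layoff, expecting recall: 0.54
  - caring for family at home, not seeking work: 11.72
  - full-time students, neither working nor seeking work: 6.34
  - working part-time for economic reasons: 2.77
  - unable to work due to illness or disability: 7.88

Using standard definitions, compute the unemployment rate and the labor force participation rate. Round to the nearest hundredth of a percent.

Employed = 16.29 + 112.44 + 2.77 = 131.50 million (anyone who worked, including part-time for economic reasons, counts as employed).
Unemployed = 6.06 + 0.54 = 6.60 million (jobless and actively searching, or on temporary layoff).
Labor force = 131.50 + 6.60 = 138.10 million.
Not in labor force = 31.69 + 11.72 + 6.34 + 7.88 = 57.63 million (those not working and not actively searching are outside the labor force).
Civilian working-age population = 138.10 + 57.63 = 195.73 million.
Unemployment rate = 6.60 / 138.10 = 4.78%.
Labor force participation rate = 138.10 / 195.73 = 70.56%.

Unemployment rate ≈ 4.78%; labor force participation rate ≈ 70.56%.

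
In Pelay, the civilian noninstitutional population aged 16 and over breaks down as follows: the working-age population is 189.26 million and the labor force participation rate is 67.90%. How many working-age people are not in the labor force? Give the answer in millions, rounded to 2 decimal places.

About 60.75 million are not in the labor force.

Share not in the labor force = 1 − 0.6790 = 0.3210.
Not in labor force = 0.3210 × 189.26 ≈ 60.75 million.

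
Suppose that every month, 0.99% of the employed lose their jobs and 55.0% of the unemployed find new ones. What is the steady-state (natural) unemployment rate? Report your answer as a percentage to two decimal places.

Steady-state unemployment rate ≈ 1.77%.

At steady state the flows balance: s·E = f·U, so U/(E+U) = s/(s+f).
u* = 0.99 / (0.99 + 55.0) = 0.99 / 55.99 = 1.77%.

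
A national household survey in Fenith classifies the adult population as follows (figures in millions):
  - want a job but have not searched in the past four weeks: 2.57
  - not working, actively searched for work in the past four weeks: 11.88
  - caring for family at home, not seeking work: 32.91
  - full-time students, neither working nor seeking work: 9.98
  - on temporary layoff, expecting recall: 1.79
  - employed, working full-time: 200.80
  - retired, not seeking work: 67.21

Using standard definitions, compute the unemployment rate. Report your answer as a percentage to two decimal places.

Employed = 200.80 million.
Unemployed = 11.88 + 1.79 = 13.67 million (jobless and actively searching, or on temporary layoff).
Labor force = 200.80 + 13.67 = 214.47 million.
Unemployment rate = 13.67 / 214.47 = 6.37%.

Unemployment rate ≈ 6.37%.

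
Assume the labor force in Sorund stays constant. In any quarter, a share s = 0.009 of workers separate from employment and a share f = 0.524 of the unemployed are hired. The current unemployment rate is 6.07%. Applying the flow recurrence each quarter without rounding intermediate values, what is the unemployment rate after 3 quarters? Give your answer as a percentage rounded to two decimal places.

With a fixed labor force, u_{t+1} = u_t + s·(1−u_t) − f·u_t = u_t·(1−s−f) + s.
Here 1−s−f = 0.467 and s = 0.009.
u_1 = 0.060700 × 0.467 + 0.009 = 0.037347.
u_2 = 0.037347 × 0.467 + 0.009 = 0.026441.
u_3 = 0.026441 × 0.467 + 0.009 = 0.021348.

Unemployment rate after three quarters ≈ 2.13%.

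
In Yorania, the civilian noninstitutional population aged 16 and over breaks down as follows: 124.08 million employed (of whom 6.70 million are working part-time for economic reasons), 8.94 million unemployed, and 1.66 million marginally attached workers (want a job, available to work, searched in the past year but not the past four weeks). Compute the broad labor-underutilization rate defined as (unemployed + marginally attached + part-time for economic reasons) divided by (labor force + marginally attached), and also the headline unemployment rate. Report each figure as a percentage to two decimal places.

Labor force = 124.08 + 8.94 = 133.02 million.
Numerator = 8.94 + 1.66 + 6.70 = 17.30 million.
Denominator = 133.02 + 1.66 = 134.68 million.
Broad rate = 17.30 / 134.68 = 12.85%.
Headline unemployment rate = 8.94 / 133.02 = 6.72%.

Broad underutilization rate ≈ 12.85%; headline unemployment rate ≈ 6.72%.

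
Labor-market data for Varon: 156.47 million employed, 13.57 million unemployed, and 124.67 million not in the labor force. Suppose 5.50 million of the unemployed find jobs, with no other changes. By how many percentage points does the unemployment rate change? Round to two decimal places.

Initially, labor force = 156.47 + 13.57 = 170.04 million, so u = 13.57/170.04 = 7.98%.
After the change, unemployed falls and employed rises by 5.50; labor force unchanged → E = 161.97, U = 8.07, labor force = 170.04 million.
New unemployment rate = 8.07 / 170.04 = 4.75%.
Change = 4.75% − 7.98% = −3.23 percentage points.

The unemployment rate changes by −3.23 percentage points.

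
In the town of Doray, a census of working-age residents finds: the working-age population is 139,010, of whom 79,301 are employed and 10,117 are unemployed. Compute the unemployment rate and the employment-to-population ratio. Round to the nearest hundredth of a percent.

Unemployment rate ≈ 11.31%; employment-population ratio ≈ 57.05%.

Labor force = employed + unemployed = 79,301 + 10,117 = 89,418.
Unemployment rate = 10,117 / 89,418 = 11.31%.
Employment-population ratio = 79,301 / 139,010 = 57.05%.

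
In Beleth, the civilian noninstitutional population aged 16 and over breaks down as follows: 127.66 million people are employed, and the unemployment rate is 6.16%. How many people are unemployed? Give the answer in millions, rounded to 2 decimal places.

About 8.38 million are unemployed.

Let U be the number unemployed. The labor force is E + U, and U/(E+U) = 0.0616.
So U = 0.0616 × 127.66 / (1 − 0.0616) = 7.8639 / 0.9384 ≈ 8.38 million.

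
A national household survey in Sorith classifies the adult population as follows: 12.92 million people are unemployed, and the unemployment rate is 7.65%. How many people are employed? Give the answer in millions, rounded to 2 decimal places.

About 155.97 million are employed.

Labor force = U / u = 12.92 / 0.0765 ≈ 168.89 million.
Employed = labor force − unemployed = 168.89 − 12.92 = 155.97 million.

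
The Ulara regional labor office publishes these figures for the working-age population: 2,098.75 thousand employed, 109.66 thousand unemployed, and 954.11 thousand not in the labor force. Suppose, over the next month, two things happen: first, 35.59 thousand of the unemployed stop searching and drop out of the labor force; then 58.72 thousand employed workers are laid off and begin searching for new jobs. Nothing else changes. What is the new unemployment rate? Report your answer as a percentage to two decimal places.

Initially, labor force = 2,098.75 + 109.66 = 2,208.41 thousand, so u = 109.66/2,208.41 = 4.97%.
After the first change, unemployed and labor force both fall by 35.59 → E = 2,098.75, U = 74.07, labor force = 2,172.82 thousand.
After the second change, employed falls and unemployed rises by 58.72; labor force unchanged → E = 2,040.03, U = 132.79, labor force = 2,172.82 thousand.
New unemployment rate = 132.79 / 2,172.82 = 6.11%.

New unemployment rate ≈ 6.11%.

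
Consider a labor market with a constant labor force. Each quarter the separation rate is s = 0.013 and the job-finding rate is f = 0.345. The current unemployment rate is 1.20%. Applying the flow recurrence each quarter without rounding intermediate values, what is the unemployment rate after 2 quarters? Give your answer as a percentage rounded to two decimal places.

With a fixed labor force, u_{t+1} = u_t + s·(1−u_t) − f·u_t = u_t·(1−s−f) + s.
Here 1−s−f = 0.642 and s = 0.013.
u_1 = 0.012000 × 0.642 + 0.013 = 0.020704.
u_2 = 0.020704 × 0.642 + 0.013 = 0.026292.

Unemployment rate after two quarters ≈ 2.63%.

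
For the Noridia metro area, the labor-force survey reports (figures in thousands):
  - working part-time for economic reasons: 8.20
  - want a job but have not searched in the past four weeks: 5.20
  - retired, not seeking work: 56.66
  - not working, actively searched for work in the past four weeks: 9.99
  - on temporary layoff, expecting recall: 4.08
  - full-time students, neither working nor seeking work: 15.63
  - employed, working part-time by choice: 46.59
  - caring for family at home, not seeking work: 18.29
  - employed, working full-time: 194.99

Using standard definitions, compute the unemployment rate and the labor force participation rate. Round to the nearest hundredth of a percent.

Employed = 8.20 + 46.59 + 194.99 = 249.78 thousand (anyone who worked, including part-time for economic reasons, counts as employed).
Unemployed = 9.99 + 4.08 = 14.07 thousand (jobless and actively searching, or on temporary layoff).
Labor force = 249.78 + 14.07 = 263.85 thousand.
Not in labor force = 5.20 + 56.66 + 15.63 + 18.29 = 95.78 thousand (those not working and not actively searching are outside the labor force — including those who want a job but have given up searching).
Civilian working-age population = 263.85 + 95.78 = 359.63 thousand.
Unemployment rate = 14.07 / 263.85 = 5.33%.
Labor force participation rate = 263.85 / 359.63 = 73.37%.

Unemployment rate ≈ 5.33%; labor force participation rate ≈ 73.37%.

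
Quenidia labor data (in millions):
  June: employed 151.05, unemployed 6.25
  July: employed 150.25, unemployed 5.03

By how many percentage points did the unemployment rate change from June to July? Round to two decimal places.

The unemployment rate changed by −0.73 percentage points.

June: labor force = 151.05 + 6.25 = 157.30; u = 6.25/157.30 = 3.97%.
July: labor force = 150.25 + 5.03 = 155.28; u = 5.03/155.28 = 3.24%.
Change = 3.24% − 3.97% = −0.73 pp.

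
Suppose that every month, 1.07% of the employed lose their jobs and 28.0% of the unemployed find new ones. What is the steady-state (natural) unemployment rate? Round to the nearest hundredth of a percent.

At steady state the flows balance: s·E = f·U, so U/(E+U) = s/(s+f).
u* = 1.07 / (1.07 + 28.0) = 1.07 / 29.07 = 3.68%.

Steady-state unemployment rate ≈ 3.68%.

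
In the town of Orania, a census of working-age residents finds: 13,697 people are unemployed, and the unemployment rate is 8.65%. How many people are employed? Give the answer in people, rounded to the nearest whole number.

About 144,650 are employed.

Labor force = U / u = 13,697 / 0.0865 ≈ 158,347.
Employed = labor force − unemployed = 158,347 − 13,697 = 144,650.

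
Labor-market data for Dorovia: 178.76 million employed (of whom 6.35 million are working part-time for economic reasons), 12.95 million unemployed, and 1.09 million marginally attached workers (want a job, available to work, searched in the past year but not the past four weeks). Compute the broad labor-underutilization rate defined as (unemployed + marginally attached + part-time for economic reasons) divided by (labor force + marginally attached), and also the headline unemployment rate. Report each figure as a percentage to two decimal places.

Labor force = 178.76 + 12.95 = 191.71 million.
Numerator = 12.95 + 1.09 + 6.35 = 20.39 million.
Denominator = 191.71 + 1.09 = 192.80 million.
Broad rate = 20.39 / 192.80 = 10.58%.
Headline unemployment rate = 12.95 / 191.71 = 6.75%.

Broad underutilization rate ≈ 10.58%; headline unemployment rate ≈ 6.75%.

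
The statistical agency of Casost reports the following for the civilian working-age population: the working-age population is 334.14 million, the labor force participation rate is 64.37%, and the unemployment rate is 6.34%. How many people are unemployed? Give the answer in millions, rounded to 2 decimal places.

About 13.64 million are unemployed.

Labor force = 0.6437 × 334.14 = 215.09 million.
Unemployed = 0.0634 × 215.09 ≈ 13.64 million.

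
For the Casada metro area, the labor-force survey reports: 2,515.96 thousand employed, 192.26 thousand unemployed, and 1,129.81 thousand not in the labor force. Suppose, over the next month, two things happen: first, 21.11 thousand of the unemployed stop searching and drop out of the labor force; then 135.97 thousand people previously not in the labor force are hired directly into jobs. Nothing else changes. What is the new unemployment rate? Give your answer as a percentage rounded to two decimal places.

Initially, labor force = 2,515.96 + 192.26 = 2,708.22 thousand, so u = 192.26/2,708.22 = 7.10%.
After the first change, unemployed and labor force both fall by 21.11 → E = 2,515.96, U = 171.15, labor force = 2,687.11 thousand.
After the second change, employed and labor force both rise by 135.97; unemployed unchanged → E = 2,651.93, U = 171.15, labor force = 2,823.08 thousand.
New unemployment rate = 171.15 / 2,823.08 = 6.06%.

New unemployment rate ≈ 6.06%.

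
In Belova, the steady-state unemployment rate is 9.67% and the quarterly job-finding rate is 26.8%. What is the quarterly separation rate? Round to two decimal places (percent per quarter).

Separation rate ≈ 2.87% per quarter.

From u* = s/(s+f): s = u·f/(1−u).
s = 0.0967 × 26.8 / (1 − 0.0967) = 2.5916 / 0.9033 ≈ 2.87% per quarter.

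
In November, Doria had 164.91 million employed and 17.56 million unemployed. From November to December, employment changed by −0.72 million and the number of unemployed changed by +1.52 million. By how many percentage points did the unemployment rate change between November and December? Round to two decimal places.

November: labor force = 164.91 + 17.56 = 182.47; u = 17.56/182.47 = 9.62%.
December: labor force = 164.19 + 19.08 = 183.27; u = 19.08/183.27 = 10.41%.
Change = 10.41% − 9.62% = +0.79 pp.

The unemployment rate changed by +0.79 percentage points.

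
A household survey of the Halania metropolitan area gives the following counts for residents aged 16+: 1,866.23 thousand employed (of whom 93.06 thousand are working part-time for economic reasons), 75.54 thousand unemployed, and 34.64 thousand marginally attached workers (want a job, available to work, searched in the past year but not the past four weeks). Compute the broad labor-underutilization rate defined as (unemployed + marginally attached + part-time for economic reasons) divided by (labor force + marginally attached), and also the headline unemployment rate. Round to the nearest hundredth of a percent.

Labor force = 1,866.23 + 75.54 = 1,941.77 thousand.
Numerator = 75.54 + 34.64 + 93.06 = 203.24 thousand.
Denominator = 1,941.77 + 34.64 = 1,976.41 thousand.
Broad rate = 203.24 / 1,976.41 = 10.28%.
Headline unemployment rate = 75.54 / 1,941.77 = 3.89%.

Broad underutilization rate ≈ 10.28%; headline unemployment rate ≈ 3.89%.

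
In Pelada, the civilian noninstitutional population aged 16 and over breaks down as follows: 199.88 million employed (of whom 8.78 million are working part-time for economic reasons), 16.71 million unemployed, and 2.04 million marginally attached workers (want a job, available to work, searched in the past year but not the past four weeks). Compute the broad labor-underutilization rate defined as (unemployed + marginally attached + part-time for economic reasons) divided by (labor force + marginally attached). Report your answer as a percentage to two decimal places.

Broad underutilization rate ≈ 12.59%.

Labor force = 199.88 + 16.71 = 216.59 million.
Numerator = 16.71 + 2.04 + 8.78 = 27.53 million.
Denominator = 216.59 + 2.04 = 218.63 million.
Broad rate = 27.53 / 218.63 = 12.59%.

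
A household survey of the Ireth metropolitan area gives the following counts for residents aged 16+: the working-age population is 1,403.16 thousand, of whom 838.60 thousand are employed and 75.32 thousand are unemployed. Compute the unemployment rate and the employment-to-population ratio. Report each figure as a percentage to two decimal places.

Labor force = employed + unemployed = 838.60 + 75.32 = 913.92 thousand.
Unemployment rate = 75.32 / 913.92 = 8.24%.
Employment-population ratio = 838.60 / 1,403.16 = 59.77%.

Unemployment rate ≈ 8.24%; employment-population ratio ≈ 59.77%.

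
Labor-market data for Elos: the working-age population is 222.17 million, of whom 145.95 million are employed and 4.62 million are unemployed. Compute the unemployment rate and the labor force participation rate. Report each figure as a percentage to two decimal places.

Unemployment rate ≈ 3.07%; labor force participation rate ≈ 67.77%.

Labor force = employed + unemployed = 145.95 + 4.62 = 150.57 million.
Unemployment rate = 4.62 / 150.57 = 3.07%.
Labor force participation rate = 150.57 / 222.17 = 67.77%.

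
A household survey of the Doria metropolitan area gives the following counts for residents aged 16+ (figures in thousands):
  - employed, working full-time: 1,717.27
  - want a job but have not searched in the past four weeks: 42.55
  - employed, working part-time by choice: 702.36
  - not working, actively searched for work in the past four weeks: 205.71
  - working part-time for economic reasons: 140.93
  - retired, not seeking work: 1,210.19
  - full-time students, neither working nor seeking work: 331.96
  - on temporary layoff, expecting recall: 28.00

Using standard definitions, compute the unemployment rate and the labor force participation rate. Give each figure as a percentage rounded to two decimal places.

Unemployment rate ≈ 8.36%; labor force participation rate ≈ 63.81%.

Employed = 1,717.27 + 702.36 + 140.93 = 2,560.56 thousand (anyone who worked, including part-time for economic reasons, counts as employed).
Unemployed = 205.71 + 28.00 = 233.71 thousand (jobless and actively searching, or on temporary layoff).
Labor force = 2,560.56 + 233.71 = 2,794.27 thousand.
Not in labor force = 42.55 + 1,210.19 + 331.96 = 1,584.70 thousand (those not working and not actively searching are outside the labor force — including those who want a job but have given up searching).
Civilian working-age population = 2,794.27 + 1,584.70 = 4,378.97 thousand.
Unemployment rate = 233.71 / 2,794.27 = 8.36%.
Labor force participation rate = 2,794.27 / 4,378.97 = 63.81%.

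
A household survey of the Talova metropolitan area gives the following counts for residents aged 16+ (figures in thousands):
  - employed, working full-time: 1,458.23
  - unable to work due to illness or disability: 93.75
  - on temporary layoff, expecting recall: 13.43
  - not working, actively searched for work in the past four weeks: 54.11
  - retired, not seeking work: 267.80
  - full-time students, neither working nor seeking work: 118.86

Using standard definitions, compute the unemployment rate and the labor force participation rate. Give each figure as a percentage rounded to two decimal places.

Unemployment rate ≈ 4.43%; labor force participation rate ≈ 76.05%.

Employed = 1,458.23 thousand.
Unemployed = 13.43 + 54.11 = 67.54 thousand (jobless and actively searching, or on temporary layoff).
Labor force = 1,458.23 + 67.54 = 1,525.77 thousand.
Not in labor force = 93.75 + 267.80 + 118.86 = 480.41 thousand (those not working and not actively searching are outside the labor force).
Civilian working-age population = 1,525.77 + 480.41 = 2,006.18 thousand.
Unemployment rate = 67.54 / 1,525.77 = 4.43%.
Labor force participation rate = 1,525.77 / 2,006.18 = 76.05%.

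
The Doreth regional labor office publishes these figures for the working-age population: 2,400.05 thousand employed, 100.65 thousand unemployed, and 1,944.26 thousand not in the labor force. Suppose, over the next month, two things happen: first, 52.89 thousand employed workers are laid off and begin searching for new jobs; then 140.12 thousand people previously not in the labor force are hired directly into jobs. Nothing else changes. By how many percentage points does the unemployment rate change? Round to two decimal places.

Initially, labor force = 2,400.05 + 100.65 = 2,500.70 thousand, so u = 100.65/2,500.70 = 4.02%.
After the first change, employed falls and unemployed rises by 52.89; labor force unchanged → E = 2,347.16, U = 153.54, labor force = 2,500.70 thousand.
After the second change, employed and labor force both rise by 140.12; unemployed unchanged → E = 2,487.28, U = 153.54, labor force = 2,640.82 thousand.
New unemployment rate = 153.54 / 2,640.82 = 5.81%.
Change = 5.81% − 4.02% = +1.79 percentage points.

The unemployment rate changes by +1.79 percentage points.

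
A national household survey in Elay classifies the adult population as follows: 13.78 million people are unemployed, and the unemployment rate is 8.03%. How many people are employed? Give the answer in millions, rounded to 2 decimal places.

Labor force = U / u = 13.78 / 0.0803 ≈ 171.61 million.
Employed = labor force − unemployed = 171.61 − 13.78 = 157.83 million.

About 157.83 million are employed.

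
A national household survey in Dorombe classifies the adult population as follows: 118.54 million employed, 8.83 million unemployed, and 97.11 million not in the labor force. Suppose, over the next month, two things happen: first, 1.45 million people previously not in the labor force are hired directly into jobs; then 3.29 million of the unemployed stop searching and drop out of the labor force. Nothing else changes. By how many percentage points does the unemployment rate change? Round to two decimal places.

The unemployment rate changes by −2.52 percentage points.

Initially, labor force = 118.54 + 8.83 = 127.37 million, so u = 8.83/127.37 = 6.93%.
After the first change, employed and labor force both rise by 1.45; unemployed unchanged → E = 119.99, U = 8.83, labor force = 128.82 million.
After the second change, unemployed and labor force both fall by 3.29 → E = 119.99, U = 5.54, labor force = 125.53 million.
New unemployment rate = 5.54 / 125.53 = 4.41%.
Change = 4.41% − 6.93% = −2.52 percentage points.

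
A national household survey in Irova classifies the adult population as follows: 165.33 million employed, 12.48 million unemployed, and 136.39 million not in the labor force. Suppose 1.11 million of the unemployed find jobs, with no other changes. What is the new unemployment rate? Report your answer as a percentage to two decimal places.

New unemployment rate ≈ 6.39%.

Initially, labor force = 165.33 + 12.48 = 177.81 million, so u = 12.48/177.81 = 7.02%.
After the change, unemployed falls and employed rises by 1.11; labor force unchanged → E = 166.44, U = 11.37, labor force = 177.81 million.
New unemployment rate = 11.37 / 177.81 = 6.39%.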